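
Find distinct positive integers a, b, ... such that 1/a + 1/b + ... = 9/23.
1/3 + 1/18 + 1/414

Greedy algorithm:
9/23: ceiling(23/9) = 3, use 1/3
4/69: ceiling(69/4) = 18, use 1/18
1/414: ceiling(414/1) = 414, use 1/414
Result: 9/23 = 1/3 + 1/18 + 1/414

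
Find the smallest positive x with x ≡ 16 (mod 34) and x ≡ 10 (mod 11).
186

Using Chinese Remainder Theorem:
M = 34 × 11 = 374
M1 = 11, M2 = 34
y1 = 11^(-1) mod 34 = 31
y2 = 34^(-1) mod 11 = 1
x = (16×11×31 + 10×34×1) mod 374 = 186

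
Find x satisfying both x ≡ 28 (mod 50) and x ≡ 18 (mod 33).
678

Using Chinese Remainder Theorem:
M = 50 × 33 = 1650
M1 = 33, M2 = 50
y1 = 33^(-1) mod 50 = 47
y2 = 50^(-1) mod 33 = 2
x = (28×33×47 + 18×50×2) mod 1650 = 678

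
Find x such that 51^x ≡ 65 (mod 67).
58

Baby-step giant-step with step n = ⌈√67⌉ = 9.
Baby steps 51^j mod 67 (j:value) for j=0..8: 0:1, 1:51, 2:55, 3:58, 4:10, 5:41, 6:14, 7:44, 8:33.
Giant-step multiplier: 51^(-9) ≡ 51^(66-9) = 51^57 ≡ 42 (mod 67).
Giant steps γ_i = 65·42^i mod 67: γ_0=65, γ_1=50, γ_2=23, γ_3=28, γ_4=37, γ_5=13, γ_6=10 (in table at j=4).
x = i·n + j = 6·9 + 4 = 58.
Check: 51^58 ≡ 65 (mod 67).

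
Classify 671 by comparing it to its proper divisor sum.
deficient

Proper divisors of 671: sum = 1 + 11 + 61 = 73
Since 73 < 671, 671 is deficient.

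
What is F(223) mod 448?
29

Matrix identity: Q^n = [[F_(n+1), F_n], [F_n, F_(n-1)]] with Q = [[1,1],[1,0]].
n = 223 = 11011111₂. Square-and-multiply, entries mod 448:
Q^1 = [[1,1],[1,0]]
Q^3 = (Q^1)²·Q = [[3,2],[2,1]]
Q^6 = (Q^3)² = [[13,8],[8,5]]
Q^13 = (Q^6)²·Q = [[377,233],[233,144]]
Q^27 = (Q^13)²·Q = [[179,194],[194,433]]
Q^55 = (Q^27)²·Q = [[245,237],[237,8]]
Q^111 = (Q^55)²·Q = [[91,162],[162,377]]
Q^223 = (Q^111)²·Q = [[133,29],[29,104]]
F_223 mod 448 = Q^223[0][1] = 29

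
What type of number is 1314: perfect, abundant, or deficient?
abundant

Proper divisors of 1314: sum = 1 + 2 + 3 + 6 + 9 + 18 + 73 + 146 + 219 + 438 + 657 = 1572
Since 1572 > 1314, 1314 is abundant.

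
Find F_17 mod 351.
193

Matrix identity: Q^n = [[F_(n+1), F_n], [F_n, F_(n-1)]] with Q = [[1,1],[1,0]].
n = 17 = 10001₂. Square-and-multiply, entries mod 351:
Q^1 = [[1,1],[1,0]]
Q^2 = (Q^1)² = [[2,1],[1,1]]
Q^4 = (Q^2)² = [[5,3],[3,2]]
Q^8 = (Q^4)² = [[34,21],[21,13]]
Q^17 = (Q^8)²·Q = [[127,193],[193,285]]
F_17 mod 351 = Q^17[0][1] = 193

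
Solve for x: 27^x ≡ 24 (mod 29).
8

Baby-step giant-step with step n = ⌈√29⌉ = 6.
Baby steps 27^j mod 29 (j:value) for j=0..5: 0:1, 1:27, 2:4, 3:21, 4:16, 5:26.
Giant-step multiplier: 27^(-6) ≡ 27^(28-6) = 27^22 ≡ 5 (mod 29).
Giant steps γ_i = 24·5^i mod 29: γ_0=24, γ_1=4 (in table at j=2).
x = i·n + j = 1·6 + 2 = 8.
Check: 27^8 ≡ 24 (mod 29).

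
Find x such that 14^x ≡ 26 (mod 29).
23

Baby-step giant-step with step n = ⌈√29⌉ = 6.
Baby steps 14^j mod 29 (j:value) for j=0..5: 0:1, 1:14, 2:22, 3:18, 4:20, 5:19.
Giant-step multiplier: 14^(-6) ≡ 14^(28-6) = 14^22 ≡ 6 (mod 29).
Giant steps γ_i = 26·6^i mod 29: γ_0=26, γ_1=11, γ_2=8, γ_3=19 (in table at j=5).
x = i·n + j = 3·6 + 5 = 23.
Check: 14^23 ≡ 26 (mod 29).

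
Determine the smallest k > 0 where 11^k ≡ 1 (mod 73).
72

73 is prime, so ord(11) divides φ(73) = 72.
Divisors of 72: 1, 2, 3, 4, 6, 8, 9, 12, 18, 24, 36, 72.
Repeated squaring: 11^1 ≡ 11, 11^2 ≡ 48, 11^4 ≡ 41, 11^8 ≡ 2, 11^16 ≡ 4, 11^32 ≡ 16, 11^64 ≡ 37 (mod 73).
Test 11^d mod 73 for each divisor d in increasing order:
11^1 ≡ 11
11^2 ≡ 48
11^3 = 11^2·11^1 ≡ 17
11^4 ≡ 41
11^6 = 11^4·11^2 ≡ 70
11^8 ≡ 2
11^9 = 11^8·11^1 ≡ 22
11^12 = 11^8·11^4 ≡ 9
11^18 = 11^16·11^2 ≡ 46
11^24 = 11^16·11^8 ≡ 8
11^36 = 11^32·11^4 ≡ 72
11^72 = 11^64·11^8 ≡ 1  ← first divisor giving 1
The order is 72.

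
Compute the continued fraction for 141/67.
[2; 9, 1, 1, 3]

Euclidean algorithm steps:
141 = 2 × 67 + 7
67 = 9 × 7 + 4
7 = 1 × 4 + 3
4 = 1 × 3 + 1
3 = 3 × 1 + 0
Continued fraction: [2; 9, 1, 1, 3]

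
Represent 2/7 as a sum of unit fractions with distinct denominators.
1/4 + 1/28

Greedy algorithm:
2/7: ceiling(7/2) = 4, use 1/4
1/28: ceiling(28/1) = 28, use 1/28
Result: 2/7 = 1/4 + 1/28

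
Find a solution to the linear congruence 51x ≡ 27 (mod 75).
x ≡ 2 (mod 25)

gcd(51, 75) = 3, which divides 27, so solutions exist.
Divide through by 3: 17x ≡ 9 (mod 25).
Find 17^(-1) mod 25 by the extended Euclidean algorithm:
25 = 1 × 17 + 8  ⟹  8 = (1)·25 + (-1)·17
17 = 2 × 8 + 1  ⟹  1 = (-2)·25 + (3)·17
So (3)·17 ≡ 1 (mod 25), i.e. 17^(-1) ≡ 3 (mod 25).
x ≡ 3 × 9 = 27 ≡ 2 (mod 25).
Check: 51 × 2 = 102 ≡ 27 (mod 75).
x ≡ 2 (mod 25), giving 3 solutions mod 75.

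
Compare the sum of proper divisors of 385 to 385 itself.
deficient

Proper divisors of 385: sum = 1 + 5 + 7 + 11 + 35 + 55 + 77 = 191
Since 191 < 385, 385 is deficient.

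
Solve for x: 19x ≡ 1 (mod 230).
109

gcd(19, 230) = 1, so the inverse exists.
Extended Euclidean algorithm on (230, 19):
230 = 12 × 19 + 2  ⟹  2 = (1)·230 + (-12)·19
19 = 9 × 2 + 1  ⟹  1 = (-9)·230 + (109)·19
So (109)·19 ≡ 1 (mod 230), i.e. 19^(-1) ≡ 109 (mod 230).
Check: 19 × 109 = 2071 ≡ 1 (mod 230)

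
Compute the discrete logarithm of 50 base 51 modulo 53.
17

Baby-step giant-step with step n = ⌈√53⌉ = 8.
Baby steps 51^j mod 53 (j:value) for j=0..7: 0:1, 1:51, 2:4, 3:45, 4:16, 5:21, 6:11, 7:31.
Giant-step multiplier: 51^(-8) ≡ 51^(52-8) = 51^44 ≡ 47 (mod 53).
Giant steps γ_i = 50·47^i mod 53: γ_0=50, γ_1=18, γ_2=51 (in table at j=1).
x = i·n + j = 2·8 + 1 = 17.
Check: 51^17 ≡ 50 (mod 53).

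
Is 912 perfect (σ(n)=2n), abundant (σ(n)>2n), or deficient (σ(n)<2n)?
abundant

Proper divisors of 912: sum = 1 + 2 + 3 + 4 + 6 + 8 + 12 + 16 + ... + 152 + 228 + 304 + 456 (19 divisors) = 1568
Since 1568 > 912, 912 is abundant.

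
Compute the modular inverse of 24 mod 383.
16

gcd(24, 383) = 1, so the inverse exists.
Extended Euclidean algorithm on (383, 24):
383 = 15 × 24 + 23  ⟹  23 = (1)·383 + (-15)·24
24 = 1 × 23 + 1  ⟹  1 = (-1)·383 + (16)·24
So (16)·24 ≡ 1 (mod 383), i.e. 24^(-1) ≡ 16 (mod 383).
Check: 24 × 16 = 384 ≡ 1 (mod 383)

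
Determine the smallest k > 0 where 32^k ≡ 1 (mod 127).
7

127 is prime, so ord(32) divides φ(127) = 126.
Divisors of 126: 1, 2, 3, 6, 7, 9, 14, 18, 21, 42, 63, 126.
Repeated squaring: 32^1 ≡ 32, 32^2 ≡ 8, 32^4 ≡ 64, 32^8 ≡ 32, 32^16 ≡ 8, 32^32 ≡ 64, 32^64 ≡ 32 (mod 127).
Test 32^d mod 127 for each divisor d in increasing order:
32^1 ≡ 32
32^2 ≡ 8
32^3 = 32^2·32^1 ≡ 2
32^6 = 32^4·32^2 ≡ 4
32^7 = 32^4·32^2·32^1 ≡ 1  ← first divisor giving 1
The order is 7.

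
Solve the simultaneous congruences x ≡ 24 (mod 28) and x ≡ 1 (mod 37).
556

Using Chinese Remainder Theorem:
M = 28 × 37 = 1036
M1 = 37, M2 = 28
y1 = 37^(-1) mod 28 = 25
y2 = 28^(-1) mod 37 = 4
x = (24×37×25 + 1×28×4) mod 1036 = 556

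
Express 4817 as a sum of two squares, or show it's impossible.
41² + 56² (a=41, b=56)

Factorization: 4817 = 4817
By Fermat: n is sum of two squares iff every prime p ≡ 3 (mod 4) appears to even power.
All primes ≡ 3 (mod 4) appear to even power.
Search a = 0, 1, 2, … for 4817 - a² a perfect square: first hit at a = 41: 4817 - 1681 = 3136 = 56².
4817 = 41² + 56² = 1681 + 3136 ✓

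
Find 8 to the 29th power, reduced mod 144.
80

Repeated squaring. Binary of 29 = 11101.
8^1 ≡ 8 (mod 144); 8^2 ≡ 64 (mod 144); 8^4 ≡ 64 (mod 144); 8^8 ≡ 64 (mod 144); 8^16 ≡ 64 (mod 144)
8^29 = 8^1 × 8^4 × 8^8 × 8^16 ≡ 80 (mod 144)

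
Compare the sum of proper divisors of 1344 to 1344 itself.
abundant

Proper divisors of 1344: sum = 1 + 2 + 3 + 4 + 6 + 7 + 8 + 12 + ... + 224 + 336 + 448 + 672 (27 divisors) = 2720
Since 2720 > 1344, 1344 is abundant.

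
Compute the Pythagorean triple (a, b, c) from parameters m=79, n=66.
(1885, 10428, 10597)

Euclid's formula: a = m² - n², b = 2mn, c = m² + n²
m = 79, n = 66
a = 79² - 66² = 6241 - 4356 = 1885
b = 2 × 79 × 66 = 10428
c = 79² + 66² = 6241 + 4356 = 10597
Verification: 1885² + 10428² = 3553225 + 108743184 = 112296409 = 10597² ✓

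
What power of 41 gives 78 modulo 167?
11

Baby-step giant-step with step n = ⌈√167⌉ = 13.
Baby steps 41^j mod 167 (j:value) for j=0..12: 0:1, 1:41, 2:11, 3:117, 4:121, 5:118, 6:162, 7:129, 8:112, 9:83, 10:63, 11:78, 12:25.
h = 78 is already in the table at j=11, so x = 11.
Check: 41^11 ≡ 78 (mod 167).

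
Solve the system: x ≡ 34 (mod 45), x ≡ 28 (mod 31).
214

Using Chinese Remainder Theorem:
M = 45 × 31 = 1395
M1 = 31, M2 = 45
y1 = 31^(-1) mod 45 = 16
y2 = 45^(-1) mod 31 = 20
x = (34×31×16 + 28×45×20) mod 1395 = 214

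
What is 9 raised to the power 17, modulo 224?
137

Repeated squaring. Binary of 17 = 10001.
9^1 ≡ 9 (mod 224); 9^2 ≡ 81 (mod 224); 9^4 ≡ 65 (mod 224); 9^8 ≡ 193 (mod 224); 9^16 ≡ 65 (mod 224)
9^17 = 9^1 × 9^16 ≡ 137 (mod 224)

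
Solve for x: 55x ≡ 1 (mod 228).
199

gcd(55, 228) = 1, so the inverse exists.
Extended Euclidean algorithm on (228, 55):
228 = 4 × 55 + 8  ⟹  8 = (1)·228 + (-4)·55
55 = 6 × 8 + 7  ⟹  7 = (-6)·228 + (25)·55
8 = 1 × 7 + 1  ⟹  1 = (7)·228 + (-29)·55
So (-29)·55 ≡ 1 (mod 228), i.e. 55^(-1) ≡ -29 ≡ 199 (mod 228).
Check: 55 × 199 = 10945 ≡ 1 (mod 228)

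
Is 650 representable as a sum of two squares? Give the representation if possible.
5² + 25² (a=5, b=25)

Factorization: 650 = 2 × 5^2 × 13
By Fermat: n is sum of two squares iff every prime p ≡ 3 (mod 4) appears to even power.
All primes ≡ 3 (mod 4) appear to even power.
Search a = 0, 1, 2, … for 650 - a² a perfect square: first hit at a = 5: 650 - 25 = 625 = 25².
650 = 5² + 25² = 25 + 625 ✓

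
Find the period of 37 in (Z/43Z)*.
6

43 is prime, so ord(37) divides φ(43) = 42.
Divisors of 42: 1, 2, 3, 6, 7, 14, 21, 42.
Repeated squaring: 37^1 ≡ 37, 37^2 ≡ 36, 37^4 ≡ 6, 37^8 ≡ 36, 37^16 ≡ 6, 37^32 ≡ 36 (mod 43).
Test 37^d mod 43 for each divisor d in increasing order:
37^1 ≡ 37
37^2 ≡ 36
37^3 = 37^2·37^1 ≡ 42
37^6 = 37^4·37^2 ≡ 1  ← first divisor giving 1
The order is 6.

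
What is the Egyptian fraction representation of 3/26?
1/9 + 1/234

Greedy algorithm:
3/26: ceiling(26/3) = 9, use 1/9
1/234: ceiling(234/1) = 234, use 1/234
Result: 3/26 = 1/9 + 1/234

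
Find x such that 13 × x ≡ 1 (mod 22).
17

gcd(13, 22) = 1, so the inverse exists.
Extended Euclidean algorithm on (22, 13):
22 = 1 × 13 + 9  ⟹  9 = (1)·22 + (-1)·13
13 = 1 × 9 + 4  ⟹  4 = (-1)·22 + (2)·13
9 = 2 × 4 + 1  ⟹  1 = (3)·22 + (-5)·13
So (-5)·13 ≡ 1 (mod 22), i.e. 13^(-1) ≡ -5 ≡ 17 (mod 22).
Check: 13 × 17 = 221 ≡ 1 (mod 22)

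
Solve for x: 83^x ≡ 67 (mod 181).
102

Baby-step giant-step with step n = ⌈√181⌉ = 14.
Baby steps 83^j mod 181 (j:value) for j=0..13: 0:1, 1:83, 2:11, 3:8, 4:121, 5:88, 6:64, 7:63, 8:161, 9:150, 10:142, 11:21, 12:114, 13:50.
Giant-step multiplier: 83^(-14) ≡ 83^(180-14) = 83^166 ≡ 167 (mod 181).
Giant steps γ_i = 67·167^i mod 181: γ_0=67, γ_1=148, γ_2=100, γ_3=48, γ_4=52, γ_5=177, γ_6=56, γ_7=121 (in table at j=4).
x = i·n + j = 7·14 + 4 = 102.
Check: 83^102 ≡ 67 (mod 181).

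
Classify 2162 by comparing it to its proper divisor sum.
deficient

Proper divisors of 2162: sum = 1 + 2 + 23 + 46 + 47 + 94 + 1081 = 1294
Since 1294 < 2162, 2162 is deficient.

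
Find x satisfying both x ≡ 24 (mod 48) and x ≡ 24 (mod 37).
24

Using Chinese Remainder Theorem:
M = 48 × 37 = 1776
M1 = 37, M2 = 48
y1 = 37^(-1) mod 48 = 13
y2 = 48^(-1) mod 37 = 27
x = (24×37×13 + 24×48×27) mod 1776 = 24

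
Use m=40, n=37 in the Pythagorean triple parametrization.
(231, 2960, 2969)

Euclid's formula: a = m² - n², b = 2mn, c = m² + n²
m = 40, n = 37
a = 40² - 37² = 1600 - 1369 = 231
b = 2 × 40 × 37 = 2960
c = 40² + 37² = 1600 + 1369 = 2969
Verification: 231² + 2960² = 53361 + 8761600 = 8814961 = 2969² ✓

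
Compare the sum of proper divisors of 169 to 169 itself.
deficient

Proper divisors of 169: sum = 1 + 13 = 14
Since 14 < 169, 169 is deficient.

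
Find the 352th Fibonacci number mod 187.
166

Matrix identity: Q^n = [[F_(n+1), F_n], [F_n, F_(n-1)]] with Q = [[1,1],[1,0]].
n = 352 = 101100000₂. Square-and-multiply, entries mod 187:
Q^1 = [[1,1],[1,0]]
Q^2 = (Q^1)² = [[2,1],[1,1]]
Q^5 = (Q^2)²·Q = [[8,5],[5,3]]
Q^11 = (Q^5)²·Q = [[144,89],[89,55]]
Q^22 = (Q^11)² = [[46,133],[133,100]]
Q^44 = (Q^22)² = [[170,157],[157,13]]
Q^88 = (Q^44)² = [[67,120],[120,134]]
Q^176 = (Q^88)² = [[2,184],[184,5]]
Q^352 = (Q^176)² = [[13,166],[166,34]]
F_352 mod 187 = Q^352[0][1] = 166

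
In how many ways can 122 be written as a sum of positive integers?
2291320912

p(n) counts ways to write n as a sum of positive integers (order ignored).
Euler's pentagonal recurrence: p(k) = p(k-1) + p(k-2) - p(k-5) - p(k-7) + p(k-12) + p(k-15) - ... (offsets j(3j∓1)/2, signs ++--, p(0)=1, p(<0)=0).
DP table for k = 0..121: p(0)=1, p(1)=1, p(2)=2, p(3)=3, p(4)=5, p(5)=7, p(6)=11, p(7)=15, p(8)=22, p(9)=30, p(10)=42, p(11)=56, p(12)=77, p(13)=101, p(14)=135, p(15)=176, p(16)=231, p(17)=297, p(18)=385, p(19)=490, p(20)=627, p(21)=792, p(22)=1002, p(23)=1255, p(24)=1575, p(25)=1958, p(26)=2436, p(27)=3010, p(28)=3718, p(29)=4565, p(30)=5604, p(31)=6842, p(32)=8349, p(33)=10143, p(34)=12310, p(35)=14883, p(36)=17977, p(37)=21637, p(38)=26015, p(39)=31185, p(40)=37338, p(41)=44583, p(42)=53174, p(43)=63261, p(44)=75175, p(45)=89134, p(46)=105558, p(47)=124754, p(48)=147273, p(49)=173525, p(50)=204226, p(51)=239943, p(52)=281589, p(53)=329931, p(54)=386155, p(55)=451276, p(56)=526823, p(57)=614154, p(58)=715220, p(59)=831820, p(60)=966467, p(61)=1121505, p(62)=1300156, p(63)=1505499, p(64)=1741630, p(65)=2012558, p(66)=2323520, p(67)=2679689, p(68)=3087735, p(69)=3554345, p(70)=4087968, p(71)=4697205, p(72)=5392783, p(73)=6185689, p(74)=7089500, p(75)=8118264, p(76)=9289091, p(77)=10619863, p(78)=12132164, p(79)=13848650, p(80)=15796476, p(81)=18004327, p(82)=20506255, p(83)=23338469, p(84)=26543660, p(85)=30167357, p(86)=34262962, p(87)=38887673, p(88)=44108109, p(89)=49995925, p(90)=56634173, p(91)=64112359, p(92)=72533807, p(93)=82010177, p(94)=92669720, p(95)=104651419, p(96)=118114304, p(97)=133230930, p(98)=150198136, p(99)=169229875, p(100)=190569292, p(101)=214481126, p(102)=241265379, p(103)=271248950, p(104)=304801365, p(105)=342325709, p(106)=384276336, p(107)=431149389, p(108)=483502844, p(109)=541946240, p(110)=607163746, p(111)=679903203, p(112)=761002156, p(113)=851376628, p(114)=952050665, p(115)=1064144451, p(116)=1188908248, p(117)=1327710076, p(118)=1482074143, p(119)=1653668665, p(120)=1844349560, p(121)=2056148051.
Final step: p(122) = p(121) + p(120) - p(117) - p(115) + p(110) + p(107) - p(100) - p(96) + p(87) + p(82) - p(71) - p(65) + p(52) + p(45) - p(30) - p(22) + p(5)
= 2056148051 + 1844349560 - 1327710076 - 1064144451 + 607163746 + 431149389 - 190569292 - 118114304 + 38887673 + 20506255 - 4697205 - 2012558 + 281589 + 89134 - 5604 - 1002 + 7
= 2291320912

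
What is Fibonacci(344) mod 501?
21

Matrix identity: Q^n = [[F_(n+1), F_n], [F_n, F_(n-1)]] with Q = [[1,1],[1,0]].
n = 344 = 101011000₂. Square-and-multiply, entries mod 501:
Q^1 = [[1,1],[1,0]]
Q^2 = (Q^1)² = [[2,1],[1,1]]
Q^5 = (Q^2)²·Q = [[8,5],[5,3]]
Q^10 = (Q^5)² = [[89,55],[55,34]]
Q^21 = (Q^10)²·Q = [[176,425],[425,252]]
Q^43 = (Q^21)²·Q = [[216,179],[179,37]]
Q^86 = (Q^43)² = [[40,197],[197,344]]
Q^172 = (Q^86)² = [[329,498],[498,332]]
Q^344 = (Q^172)² = [[34,21],[21,13]]
F_344 mod 501 = Q^344[0][1] = 21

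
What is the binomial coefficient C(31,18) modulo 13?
2

Using Lucas' theorem:
Write n=31 and k=18 in base 13:
n in base 13: [2, 5]
k in base 13: [1, 5]
C(31,18) mod 13 = ∏ C(n_i, k_i) mod 13
Digit binomials (mod 13): C(2,1) = 2; C(5,5) = 1
Product: 2 × 1 = 2 ≡ 2 (mod 13)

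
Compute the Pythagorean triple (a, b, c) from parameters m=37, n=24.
(793, 1776, 1945)

Euclid's formula: a = m² - n², b = 2mn, c = m² + n²
m = 37, n = 24
a = 37² - 24² = 1369 - 576 = 793
b = 2 × 37 × 24 = 1776
c = 37² + 24² = 1369 + 576 = 1945
Verification: 793² + 1776² = 628849 + 3154176 = 3783025 = 1945² ✓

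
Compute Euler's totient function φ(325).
240

325 = 5^2 × 13
φ(n) = n × ∏(1 - 1/p) for each prime p dividing n
φ(325) = 325 × (1 - 1/5) × (1 - 1/13) = 240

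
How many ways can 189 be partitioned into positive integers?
1527273599625

p(n) counts ways to write n as a sum of positive integers (order ignored).
Euler's pentagonal recurrence: p(k) = p(k-1) + p(k-2) - p(k-5) - p(k-7) + p(k-12) + p(k-15) - ... (offsets j(3j∓1)/2, signs ++--, p(0)=1, p(<0)=0).
DP table for k = 0..188: p(0)=1, p(1)=1, p(2)=2, p(3)=3, p(4)=5, p(5)=7, p(6)=11, p(7)=15, p(8)=22, p(9)=30, p(10)=42, p(11)=56, p(12)=77, p(13)=101, p(14)=135, p(15)=176, p(16)=231, p(17)=297, p(18)=385, p(19)=490, p(20)=627, p(21)=792, p(22)=1002, p(23)=1255, p(24)=1575, p(25)=1958, p(26)=2436, p(27)=3010, p(28)=3718, p(29)=4565, p(30)=5604, p(31)=6842, p(32)=8349, p(33)=10143, p(34)=12310, p(35)=14883, p(36)=17977, p(37)=21637, p(38)=26015, p(39)=31185, p(40)=37338, p(41)=44583, p(42)=53174, p(43)=63261, p(44)=75175, p(45)=89134, p(46)=105558, p(47)=124754, p(48)=147273, p(49)=173525, p(50)=204226, p(51)=239943, p(52)=281589, p(53)=329931, p(54)=386155, p(55)=451276, p(56)=526823, p(57)=614154, p(58)=715220, p(59)=831820, p(60)=966467, p(61)=1121505, p(62)=1300156, p(63)=1505499, p(64)=1741630, p(65)=2012558, p(66)=2323520, p(67)=2679689, p(68)=3087735, p(69)=3554345, p(70)=4087968, p(71)=4697205, p(72)=5392783, p(73)=6185689, p(74)=7089500, p(75)=8118264, p(76)=9289091, p(77)=10619863, p(78)=12132164, p(79)=13848650, p(80)=15796476, p(81)=18004327, p(82)=20506255, p(83)=23338469, p(84)=26543660, p(85)=30167357, p(86)=34262962, p(87)=38887673, p(88)=44108109, p(89)=49995925, p(90)=56634173, p(91)=64112359, p(92)=72533807, p(93)=82010177, p(94)=92669720, p(95)=104651419, p(96)=118114304, p(97)=133230930, p(98)=150198136, p(99)=169229875, p(100)=190569292, p(101)=214481126, p(102)=241265379, p(103)=271248950, p(104)=304801365, p(105)=342325709, p(106)=384276336, p(107)=431149389, p(108)=483502844, p(109)=541946240, p(110)=607163746, p(111)=679903203, p(112)=761002156, p(113)=851376628, p(114)=952050665, p(115)=1064144451, p(116)=1188908248, p(117)=1327710076, p(118)=1482074143, p(119)=1653668665, p(120)=1844349560, p(121)=2056148051, p(122)=2291320912, p(123)=2552338241, p(124)=2841940500, p(125)=3163127352, p(126)=3519222692, p(127)=3913864295, p(128)=4351078600, p(129)=4835271870, p(130)=5371315400, p(131)=5964539504, p(132)=6620830889, p(133)=7346629512, p(134)=8149040695, p(135)=9035836076, p(136)=10015581680, p(137)=11097645016, p(138)=12292341831, p(139)=13610949895, p(140)=15065878135, p(141)=16670689208, p(142)=18440293320, p(143)=20390982757, p(144)=22540654445, p(145)=24908858009, p(146)=27517052599, p(147)=30388671978, p(148)=33549419497, p(149)=37027355200, p(150)=40853235313, p(151)=45060624582, p(152)=49686288421, p(153)=54770336324, p(154)=60356673280, p(155)=66493182097, p(156)=73232243759, p(157)=80630964769, p(158)=88751778802, p(159)=97662728555, p(160)=107438159466, p(161)=118159068427, p(162)=129913904637, p(163)=142798995930, p(164)=156919475295, p(165)=172389800255, p(166)=189334822579, p(167)=207890420102, p(168)=228204732751, p(169)=250438925115, p(170)=274768617130, p(171)=301384802048, p(172)=330495499613, p(173)=362326859895, p(174)=397125074750, p(175)=435157697830, p(176)=476715857290, p(177)=522115831195, p(178)=571701605655, p(179)=625846753120, p(180)=684957390936, p(181)=749474411781, p(182)=819876908323, p(183)=896684817527, p(184)=980462880430, p(185)=1071823774337, p(186)=1171432692373, p(187)=1280011042268, p(188)=1398341745571.
Final step: p(189) = p(188) + p(187) - p(184) - p(182) + p(177) + p(174) - p(167) - p(163) + p(154) + p(149) - p(138) - p(132) + p(119) + p(112) - p(97) - p(89) + p(72) + p(63) - p(44) - p(34) + p(13) + p(2)
= 1398341745571 + 1280011042268 - 980462880430 - 819876908323 + 522115831195 + 397125074750 - 207890420102 - 142798995930 + 60356673280 + 37027355200 - 12292341831 - 6620830889 + 1653668665 + 761002156 - 133230930 - 49995925 + 5392783 + 1505499 - 75175 - 12310 + 101 + 2
= 1527273599625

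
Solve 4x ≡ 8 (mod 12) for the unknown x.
x ≡ 2 (mod 3)

gcd(4, 12) = 4, which divides 8, so solutions exist.
Divide through by 4: x ≡ 2 (mod 3).
The coefficient of x is now 1, so x ≡ 2 (mod 3).
Check: 4 × 2 = 8 ≡ 8 (mod 12).
x ≡ 2 (mod 3), giving 4 solutions mod 12.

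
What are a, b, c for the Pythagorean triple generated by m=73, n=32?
(4305, 4672, 6353)

Euclid's formula: a = m² - n², b = 2mn, c = m² + n²
m = 73, n = 32
a = 73² - 32² = 5329 - 1024 = 4305
b = 2 × 73 × 32 = 4672
c = 73² + 32² = 5329 + 1024 = 6353
Verification: 4305² + 4672² = 18533025 + 21827584 = 40360609 = 6353² ✓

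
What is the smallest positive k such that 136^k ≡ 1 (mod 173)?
43

173 is prime, so ord(136) divides φ(173) = 172.
Divisors of 172: 1, 2, 4, 43, 86, 172.
Repeated squaring: 136^1 ≡ 136, 136^2 ≡ 158, 136^4 ≡ 52, 136^8 ≡ 109, 136^16 ≡ 117, 136^32 ≡ 22, 136^64 ≡ 138, 136^128 ≡ 14 (mod 173).
Test 136^d mod 173 for each divisor d in increasing order:
136^1 ≡ 136
136^2 ≡ 158
136^4 ≡ 52
136^43 = 136^32·136^8·136^2·136^1 ≡ 1  ← first divisor giving 1
The order is 43.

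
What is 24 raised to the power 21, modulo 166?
98

Repeated squaring. Binary of 21 = 10101.
24^1 ≡ 24 (mod 166); 24^2 ≡ 78 (mod 166); 24^4 ≡ 108 (mod 166); 24^8 ≡ 44 (mod 166); 24^16 ≡ 110 (mod 166)
24^21 = 24^1 × 24^4 × 24^16 ≡ 98 (mod 166)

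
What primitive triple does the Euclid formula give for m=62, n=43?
(1995, 5332, 5693)

Euclid's formula: a = m² - n², b = 2mn, c = m² + n²
m = 62, n = 43
a = 62² - 43² = 3844 - 1849 = 1995
b = 2 × 62 × 43 = 5332
c = 62² + 43² = 3844 + 1849 = 5693
Verification: 1995² + 5332² = 3980025 + 28430224 = 32410249 = 5693² ✓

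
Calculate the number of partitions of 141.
16670689208

p(n) counts ways to write n as a sum of positive integers (order ignored).
Euler's pentagonal recurrence: p(k) = p(k-1) + p(k-2) - p(k-5) - p(k-7) + p(k-12) + p(k-15) - ... (offsets j(3j∓1)/2, signs ++--, p(0)=1, p(<0)=0).
DP table for k = 0..140: p(0)=1, p(1)=1, p(2)=2, p(3)=3, p(4)=5, p(5)=7, p(6)=11, p(7)=15, p(8)=22, p(9)=30, p(10)=42, p(11)=56, p(12)=77, p(13)=101, p(14)=135, p(15)=176, p(16)=231, p(17)=297, p(18)=385, p(19)=490, p(20)=627, p(21)=792, p(22)=1002, p(23)=1255, p(24)=1575, p(25)=1958, p(26)=2436, p(27)=3010, p(28)=3718, p(29)=4565, p(30)=5604, p(31)=6842, p(32)=8349, p(33)=10143, p(34)=12310, p(35)=14883, p(36)=17977, p(37)=21637, p(38)=26015, p(39)=31185, p(40)=37338, p(41)=44583, p(42)=53174, p(43)=63261, p(44)=75175, p(45)=89134, p(46)=105558, p(47)=124754, p(48)=147273, p(49)=173525, p(50)=204226, p(51)=239943, p(52)=281589, p(53)=329931, p(54)=386155, p(55)=451276, p(56)=526823, p(57)=614154, p(58)=715220, p(59)=831820, p(60)=966467, p(61)=1121505, p(62)=1300156, p(63)=1505499, p(64)=1741630, p(65)=2012558, p(66)=2323520, p(67)=2679689, p(68)=3087735, p(69)=3554345, p(70)=4087968, p(71)=4697205, p(72)=5392783, p(73)=6185689, p(74)=7089500, p(75)=8118264, p(76)=9289091, p(77)=10619863, p(78)=12132164, p(79)=13848650, p(80)=15796476, p(81)=18004327, p(82)=20506255, p(83)=23338469, p(84)=26543660, p(85)=30167357, p(86)=34262962, p(87)=38887673, p(88)=44108109, p(89)=49995925, p(90)=56634173, p(91)=64112359, p(92)=72533807, p(93)=82010177, p(94)=92669720, p(95)=104651419, p(96)=118114304, p(97)=133230930, p(98)=150198136, p(99)=169229875, p(100)=190569292, p(101)=214481126, p(102)=241265379, p(103)=271248950, p(104)=304801365, p(105)=342325709, p(106)=384276336, p(107)=431149389, p(108)=483502844, p(109)=541946240, p(110)=607163746, p(111)=679903203, p(112)=761002156, p(113)=851376628, p(114)=952050665, p(115)=1064144451, p(116)=1188908248, p(117)=1327710076, p(118)=1482074143, p(119)=1653668665, p(120)=1844349560, p(121)=2056148051, p(122)=2291320912, p(123)=2552338241, p(124)=2841940500, p(125)=3163127352, p(126)=3519222692, p(127)=3913864295, p(128)=4351078600, p(129)=4835271870, p(130)=5371315400, p(131)=5964539504, p(132)=6620830889, p(133)=7346629512, p(134)=8149040695, p(135)=9035836076, p(136)=10015581680, p(137)=11097645016, p(138)=12292341831, p(139)=13610949895, p(140)=15065878135.
Final step: p(141) = p(140) + p(139) - p(136) - p(134) + p(129) + p(126) - p(119) - p(115) + p(106) + p(101) - p(90) - p(84) + p(71) + p(64) - p(49) - p(41) + p(24) + p(15)
= 15065878135 + 13610949895 - 10015581680 - 8149040695 + 4835271870 + 3519222692 - 1653668665 - 1064144451 + 384276336 + 214481126 - 56634173 - 26543660 + 4697205 + 1741630 - 173525 - 44583 + 1575 + 176
= 16670689208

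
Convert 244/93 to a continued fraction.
[2; 1, 1, 1, 1, 1, 11]

Euclidean algorithm steps:
244 = 2 × 93 + 58
93 = 1 × 58 + 35
58 = 1 × 35 + 23
35 = 1 × 23 + 12
23 = 1 × 12 + 11
12 = 1 × 11 + 1
11 = 11 × 1 + 0
Continued fraction: [2; 1, 1, 1, 1, 1, 11]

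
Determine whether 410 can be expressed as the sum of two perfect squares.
7² + 19² (a=7, b=19)

Factorization: 410 = 2 × 5 × 41
By Fermat: n is sum of two squares iff every prime p ≡ 3 (mod 4) appears to even power.
All primes ≡ 3 (mod 4) appear to even power.
Search a = 0, 1, 2, … for 410 - a² a perfect square: first hit at a = 7: 410 - 49 = 361 = 19².
410 = 7² + 19² = 49 + 361 ✓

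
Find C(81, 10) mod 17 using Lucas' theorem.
14

Using Lucas' theorem:
Write n=81 and k=10 in base 17:
n in base 17: [4, 13]
k in base 17: [0, 10]
C(81,10) mod 17 = ∏ C(n_i, k_i) mod 17
Digit binomials (mod 17): C(4,0) = 1; C(13,10) = 286 ≡ 14
Product: 1 × 14 = 14 ≡ 14 (mod 17)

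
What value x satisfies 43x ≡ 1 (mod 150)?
7

gcd(43, 150) = 1, so the inverse exists.
Extended Euclidean algorithm on (150, 43):
150 = 3 × 43 + 21  ⟹  21 = (1)·150 + (-3)·43
43 = 2 × 21 + 1  ⟹  1 = (-2)·150 + (7)·43
So (7)·43 ≡ 1 (mod 150), i.e. 43^(-1) ≡ 7 (mod 150).
Check: 43 × 7 = 301 ≡ 1 (mod 150)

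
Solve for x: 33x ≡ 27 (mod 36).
x ≡ 3 (mod 12)

gcd(33, 36) = 3, which divides 27, so solutions exist.
Divide through by 3: 11x ≡ 9 (mod 12).
Find 11^(-1) mod 12 by the extended Euclidean algorithm:
12 = 1 × 11 + 1  ⟹  1 = (1)·12 + (-1)·11
So (-1)·11 ≡ 1 (mod 12), i.e. 11^(-1) ≡ -1 ≡ 11 (mod 12).
x ≡ 11 × 9 = 99 ≡ 3 (mod 12).
Check: 33 × 3 = 99 ≡ 27 (mod 36).
x ≡ 3 (mod 12), giving 3 solutions mod 36.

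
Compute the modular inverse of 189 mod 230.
129

gcd(189, 230) = 1, so the inverse exists.
Extended Euclidean algorithm on (230, 189):
230 = 1 × 189 + 41  ⟹  41 = (1)·230 + (-1)·189
189 = 4 × 41 + 25  ⟹  25 = (-4)·230 + (5)·189
41 = 1 × 25 + 16  ⟹  16 = (5)·230 + (-6)·189
25 = 1 × 16 + 9  ⟹  9 = (-9)·230 + (11)·189
16 = 1 × 9 + 7  ⟹  7 = (14)·230 + (-17)·189
9 = 1 × 7 + 2  ⟹  2 = (-23)·230 + (28)·189
7 = 3 × 2 + 1  ⟹  1 = (83)·230 + (-101)·189
So (-101)·189 ≡ 1 (mod 230), i.e. 189^(-1) ≡ -101 ≡ 129 (mod 230).
Check: 189 × 129 = 24381 ≡ 1 (mod 230)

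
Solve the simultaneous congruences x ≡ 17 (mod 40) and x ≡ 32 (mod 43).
1537

Using Chinese Remainder Theorem:
M = 40 × 43 = 1720
M1 = 43, M2 = 40
y1 = 43^(-1) mod 40 = 27
y2 = 40^(-1) mod 43 = 14
x = (17×43×27 + 32×40×14) mod 1720 = 1537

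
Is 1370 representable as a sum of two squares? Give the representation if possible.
1² + 37² (a=1, b=37)

Factorization: 1370 = 2 × 5 × 137
By Fermat: n is sum of two squares iff every prime p ≡ 3 (mod 4) appears to even power.
All primes ≡ 3 (mod 4) appear to even power.
Search a = 0, 1, 2, … for 1370 - a² a perfect square: first hit at a = 1: 1370 - 1 = 1369 = 37².
1370 = 1² + 37² = 1 + 1369 ✓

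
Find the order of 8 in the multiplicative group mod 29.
28

29 is prime, so ord(8) divides φ(29) = 28.
Divisors of 28: 1, 2, 4, 7, 14, 28.
Repeated squaring: 8^1 ≡ 8, 8^2 ≡ 6, 8^4 ≡ 7, 8^8 ≡ 20, 8^16 ≡ 23 (mod 29).
Test 8^d mod 29 for each divisor d in increasing order:
8^1 ≡ 8
8^2 ≡ 6
8^4 ≡ 7
8^7 = 8^4·8^2·8^1 ≡ 17
8^14 = 8^8·8^4·8^2 ≡ 28
8^28 = 8^16·8^8·8^4 ≡ 1  ← first divisor giving 1
The order is 28.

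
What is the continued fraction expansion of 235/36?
[6; 1, 1, 8, 2]

Euclidean algorithm steps:
235 = 6 × 36 + 19
36 = 1 × 19 + 17
19 = 1 × 17 + 2
17 = 8 × 2 + 1
2 = 2 × 1 + 0
Continued fraction: [6; 1, 1, 8, 2]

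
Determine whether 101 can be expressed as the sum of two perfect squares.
1² + 10² (a=1, b=10)

Factorization: 101 = 101
By Fermat: n is sum of two squares iff every prime p ≡ 3 (mod 4) appears to even power.
All primes ≡ 3 (mod 4) appear to even power.
Search a = 0, 1, 2, … for 101 - a² a perfect square: first hit at a = 1: 101 - 1 = 100 = 10².
101 = 1² + 10² = 1 + 100 ✓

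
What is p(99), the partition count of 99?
169229875

p(n) counts ways to write n as a sum of positive integers (order ignored).
Euler's pentagonal recurrence: p(k) = p(k-1) + p(k-2) - p(k-5) - p(k-7) + p(k-12) + p(k-15) - ... (offsets j(3j∓1)/2, signs ++--, p(0)=1, p(<0)=0).
DP table for k = 0..98: p(0)=1, p(1)=1, p(2)=2, p(3)=3, p(4)=5, p(5)=7, p(6)=11, p(7)=15, p(8)=22, p(9)=30, p(10)=42, p(11)=56, p(12)=77, p(13)=101, p(14)=135, p(15)=176, p(16)=231, p(17)=297, p(18)=385, p(19)=490, p(20)=627, p(21)=792, p(22)=1002, p(23)=1255, p(24)=1575, p(25)=1958, p(26)=2436, p(27)=3010, p(28)=3718, p(29)=4565, p(30)=5604, p(31)=6842, p(32)=8349, p(33)=10143, p(34)=12310, p(35)=14883, p(36)=17977, p(37)=21637, p(38)=26015, p(39)=31185, p(40)=37338, p(41)=44583, p(42)=53174, p(43)=63261, p(44)=75175, p(45)=89134, p(46)=105558, p(47)=124754, p(48)=147273, p(49)=173525, p(50)=204226, p(51)=239943, p(52)=281589, p(53)=329931, p(54)=386155, p(55)=451276, p(56)=526823, p(57)=614154, p(58)=715220, p(59)=831820, p(60)=966467, p(61)=1121505, p(62)=1300156, p(63)=1505499, p(64)=1741630, p(65)=2012558, p(66)=2323520, p(67)=2679689, p(68)=3087735, p(69)=3554345, p(70)=4087968, p(71)=4697205, p(72)=5392783, p(73)=6185689, p(74)=7089500, p(75)=8118264, p(76)=9289091, p(77)=10619863, p(78)=12132164, p(79)=13848650, p(80)=15796476, p(81)=18004327, p(82)=20506255, p(83)=23338469, p(84)=26543660, p(85)=30167357, p(86)=34262962, p(87)=38887673, p(88)=44108109, p(89)=49995925, p(90)=56634173, p(91)=64112359, p(92)=72533807, p(93)=82010177, p(94)=92669720, p(95)=104651419, p(96)=118114304, p(97)=133230930, p(98)=150198136.
Final step: p(99) = p(98) + p(97) - p(94) - p(92) + p(87) + p(84) - p(77) - p(73) + p(64) + p(59) - p(48) - p(42) + p(29) + p(22) - p(7)
= 150198136 + 133230930 - 92669720 - 72533807 + 38887673 + 26543660 - 10619863 - 6185689 + 1741630 + 831820 - 147273 - 53174 + 4565 + 1002 - 15
= 169229875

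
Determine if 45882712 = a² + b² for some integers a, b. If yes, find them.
Not possible

Factorization: 45882712 = 2^3 × 179^3
By Fermat: n is sum of two squares iff every prime p ≡ 3 (mod 4) appears to even power.
Prime(s) ≡ 3 (mod 4) with odd exponent: [(179, 3)]
Therefore 45882712 cannot be expressed as a² + b².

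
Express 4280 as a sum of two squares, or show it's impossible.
Not possible

Factorization: 4280 = 2^3 × 5 × 107
By Fermat: n is sum of two squares iff every prime p ≡ 3 (mod 4) appears to even power.
Prime(s) ≡ 3 (mod 4) with odd exponent: [(107, 1)]
Therefore 4280 cannot be expressed as a² + b².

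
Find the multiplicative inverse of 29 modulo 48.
5

gcd(29, 48) = 1, so the inverse exists.
Extended Euclidean algorithm on (48, 29):
48 = 1 × 29 + 19  ⟹  19 = (1)·48 + (-1)·29
29 = 1 × 19 + 10  ⟹  10 = (-1)·48 + (2)·29
19 = 1 × 10 + 9  ⟹  9 = (2)·48 + (-3)·29
10 = 1 × 9 + 1  ⟹  1 = (-3)·48 + (5)·29
So (5)·29 ≡ 1 (mod 48), i.e. 29^(-1) ≡ 5 (mod 48).
Check: 29 × 5 = 145 ≡ 1 (mod 48)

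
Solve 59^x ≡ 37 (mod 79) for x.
61

Baby-step giant-step with step n = ⌈√79⌉ = 9.
Baby steps 59^j mod 79 (j:value) for j=0..8: 0:1, 1:59, 2:5, 3:58, 4:25, 5:53, 6:46, 7:28, 8:72.
Giant-step multiplier: 59^(-9) ≡ 59^(78-9) = 59^69 ≡ 57 (mod 79).
Giant steps γ_i = 37·57^i mod 79: γ_0=37, γ_1=55, γ_2=54, γ_3=76, γ_4=66, γ_5=49, γ_6=28 (in table at j=7).
x = i·n + j = 6·9 + 7 = 61.
Check: 59^61 ≡ 37 (mod 79).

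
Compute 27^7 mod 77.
69

Repeated squaring. Binary of 7 = 111.
27^1 ≡ 27 (mod 77); 27^2 ≡ 36 (mod 77); 27^4 ≡ 64 (mod 77)
27^7 = 27^1 × 27^2 × 27^4 ≡ 69 (mod 77)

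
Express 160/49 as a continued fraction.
[3; 3, 1, 3, 3]

Euclidean algorithm steps:
160 = 3 × 49 + 13
49 = 3 × 13 + 10
13 = 1 × 10 + 3
10 = 3 × 3 + 1
3 = 3 × 1 + 0
Continued fraction: [3; 3, 1, 3, 3]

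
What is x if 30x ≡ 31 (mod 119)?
x ≡ 5 (mod 119)

gcd(30, 119) = 1, which divides 31, so solutions exist.
Find 30^(-1) mod 119 by the extended Euclidean algorithm:
119 = 3 × 30 + 29  ⟹  29 = (1)·119 + (-3)·30
30 = 1 × 29 + 1  ⟹  1 = (-1)·119 + (4)·30
So (4)·30 ≡ 1 (mod 119), i.e. 30^(-1) ≡ 4 (mod 119).
x ≡ 4 × 31 = 124 ≡ 5 (mod 119).
Check: 30 × 5 = 150 ≡ 31 (mod 119).
Unique solution: x ≡ 5 (mod 119)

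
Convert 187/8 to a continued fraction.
[23; 2, 1, 2]

Euclidean algorithm steps:
187 = 23 × 8 + 3
8 = 2 × 3 + 2
3 = 1 × 2 + 1
2 = 2 × 1 + 0
Continued fraction: [23; 2, 1, 2]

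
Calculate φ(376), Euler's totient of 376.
184

376 = 2^3 × 47
φ(n) = n × ∏(1 - 1/p) for each prime p dividing n
φ(376) = 376 × (1 - 1/2) × (1 - 1/47) = 184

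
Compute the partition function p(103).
271248950

p(n) counts ways to write n as a sum of positive integers (order ignored).
Euler's pentagonal recurrence: p(k) = p(k-1) + p(k-2) - p(k-5) - p(k-7) + p(k-12) + p(k-15) - ... (offsets j(3j∓1)/2, signs ++--, p(0)=1, p(<0)=0).
DP table for k = 0..102: p(0)=1, p(1)=1, p(2)=2, p(3)=3, p(4)=5, p(5)=7, p(6)=11, p(7)=15, p(8)=22, p(9)=30, p(10)=42, p(11)=56, p(12)=77, p(13)=101, p(14)=135, p(15)=176, p(16)=231, p(17)=297, p(18)=385, p(19)=490, p(20)=627, p(21)=792, p(22)=1002, p(23)=1255, p(24)=1575, p(25)=1958, p(26)=2436, p(27)=3010, p(28)=3718, p(29)=4565, p(30)=5604, p(31)=6842, p(32)=8349, p(33)=10143, p(34)=12310, p(35)=14883, p(36)=17977, p(37)=21637, p(38)=26015, p(39)=31185, p(40)=37338, p(41)=44583, p(42)=53174, p(43)=63261, p(44)=75175, p(45)=89134, p(46)=105558, p(47)=124754, p(48)=147273, p(49)=173525, p(50)=204226, p(51)=239943, p(52)=281589, p(53)=329931, p(54)=386155, p(55)=451276, p(56)=526823, p(57)=614154, p(58)=715220, p(59)=831820, p(60)=966467, p(61)=1121505, p(62)=1300156, p(63)=1505499, p(64)=1741630, p(65)=2012558, p(66)=2323520, p(67)=2679689, p(68)=3087735, p(69)=3554345, p(70)=4087968, p(71)=4697205, p(72)=5392783, p(73)=6185689, p(74)=7089500, p(75)=8118264, p(76)=9289091, p(77)=10619863, p(78)=12132164, p(79)=13848650, p(80)=15796476, p(81)=18004327, p(82)=20506255, p(83)=23338469, p(84)=26543660, p(85)=30167357, p(86)=34262962, p(87)=38887673, p(88)=44108109, p(89)=49995925, p(90)=56634173, p(91)=64112359, p(92)=72533807, p(93)=82010177, p(94)=92669720, p(95)=104651419, p(96)=118114304, p(97)=133230930, p(98)=150198136, p(99)=169229875, p(100)=190569292, p(101)=214481126, p(102)=241265379.
Final step: p(103) = p(102) + p(101) - p(98) - p(96) + p(91) + p(88) - p(81) - p(77) + p(68) + p(63) - p(52) - p(46) + p(33) + p(26) - p(11) - p(3)
= 241265379 + 214481126 - 150198136 - 118114304 + 64112359 + 44108109 - 18004327 - 10619863 + 3087735 + 1505499 - 281589 - 105558 + 10143 + 2436 - 56 - 3
= 271248950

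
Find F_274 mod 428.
51

Matrix identity: Q^n = [[F_(n+1), F_n], [F_n, F_(n-1)]] with Q = [[1,1],[1,0]].
n = 274 = 100010010₂. Square-and-multiply, entries mod 428:
Q^1 = [[1,1],[1,0]]
Q^2 = (Q^1)² = [[2,1],[1,1]]
Q^4 = (Q^2)² = [[5,3],[3,2]]
Q^8 = (Q^4)² = [[34,21],[21,13]]
Q^17 = (Q^8)²·Q = [[16,313],[313,131]]
Q^34 = (Q^17)² = [[213,215],[215,426]]
Q^68 = (Q^34)² = [[2,425],[425,5]]
Q^137 = (Q^68)²·Q = [[420,13],[13,407]]
Q^274 = (Q^137)² = [[233,51],[51,182]]
F_274 mod 428 = Q^274[0][1] = 51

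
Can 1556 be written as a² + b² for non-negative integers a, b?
20² + 34² (a=20, b=34)

Factorization: 1556 = 2^2 × 389
By Fermat: n is sum of two squares iff every prime p ≡ 3 (mod 4) appears to even power.
All primes ≡ 3 (mod 4) appear to even power.
Search a = 0, 1, 2, … for 1556 - a² a perfect square: first hit at a = 20: 1556 - 400 = 1156 = 34².
1556 = 20² + 34² = 400 + 1156 ✓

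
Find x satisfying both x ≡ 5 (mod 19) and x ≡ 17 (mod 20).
157

Using Chinese Remainder Theorem:
M = 19 × 20 = 380
M1 = 20, M2 = 19
y1 = 20^(-1) mod 19 = 1
y2 = 19^(-1) mod 20 = 19
x = (5×20×1 + 17×19×19) mod 380 = 157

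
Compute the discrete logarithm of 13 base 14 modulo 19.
11

Baby-step giant-step with step n = ⌈√19⌉ = 5.
Baby steps 14^j mod 19 (j:value) for j=0..4: 0:1, 1:14, 2:6, 3:8, 4:17.
Giant-step multiplier: 14^(-5) ≡ 14^(18-5) = 14^13 ≡ 2 (mod 19).
Giant steps γ_i = 13·2^i mod 19: γ_0=13, γ_1=7, γ_2=14 (in table at j=1).
x = i·n + j = 2·5 + 1 = 11.
Check: 14^11 ≡ 13 (mod 19).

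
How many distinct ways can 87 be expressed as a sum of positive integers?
38887673

p(n) counts ways to write n as a sum of positive integers (order ignored).
Euler's pentagonal recurrence: p(k) = p(k-1) + p(k-2) - p(k-5) - p(k-7) + p(k-12) + p(k-15) - ... (offsets j(3j∓1)/2, signs ++--, p(0)=1, p(<0)=0).
DP table for k = 0..86: p(0)=1, p(1)=1, p(2)=2, p(3)=3, p(4)=5, p(5)=7, p(6)=11, p(7)=15, p(8)=22, p(9)=30, p(10)=42, p(11)=56, p(12)=77, p(13)=101, p(14)=135, p(15)=176, p(16)=231, p(17)=297, p(18)=385, p(19)=490, p(20)=627, p(21)=792, p(22)=1002, p(23)=1255, p(24)=1575, p(25)=1958, p(26)=2436, p(27)=3010, p(28)=3718, p(29)=4565, p(30)=5604, p(31)=6842, p(32)=8349, p(33)=10143, p(34)=12310, p(35)=14883, p(36)=17977, p(37)=21637, p(38)=26015, p(39)=31185, p(40)=37338, p(41)=44583, p(42)=53174, p(43)=63261, p(44)=75175, p(45)=89134, p(46)=105558, p(47)=124754, p(48)=147273, p(49)=173525, p(50)=204226, p(51)=239943, p(52)=281589, p(53)=329931, p(54)=386155, p(55)=451276, p(56)=526823, p(57)=614154, p(58)=715220, p(59)=831820, p(60)=966467, p(61)=1121505, p(62)=1300156, p(63)=1505499, p(64)=1741630, p(65)=2012558, p(66)=2323520, p(67)=2679689, p(68)=3087735, p(69)=3554345, p(70)=4087968, p(71)=4697205, p(72)=5392783, p(73)=6185689, p(74)=7089500, p(75)=8118264, p(76)=9289091, p(77)=10619863, p(78)=12132164, p(79)=13848650, p(80)=15796476, p(81)=18004327, p(82)=20506255, p(83)=23338469, p(84)=26543660, p(85)=30167357, p(86)=34262962.
Final step: p(87) = p(86) + p(85) - p(82) - p(80) + p(75) + p(72) - p(65) - p(61) + p(52) + p(47) - p(36) - p(30) + p(17) + p(10)
= 34262962 + 30167357 - 20506255 - 15796476 + 8118264 + 5392783 - 2012558 - 1121505 + 281589 + 124754 - 17977 - 5604 + 297 + 42
= 38887673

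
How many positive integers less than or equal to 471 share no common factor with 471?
312

471 = 3 × 157
φ(n) = n × ∏(1 - 1/p) for each prime p dividing n
φ(471) = 471 × (1 - 1/3) × (1 - 1/157) = 312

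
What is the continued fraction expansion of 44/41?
[1; 13, 1, 2]

Euclidean algorithm steps:
44 = 1 × 41 + 3
41 = 13 × 3 + 2
3 = 1 × 2 + 1
2 = 2 × 1 + 0
Continued fraction: [1; 13, 1, 2]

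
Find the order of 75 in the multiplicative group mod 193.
96

193 is prime, so ord(75) divides φ(193) = 192.
Divisors of 192: 1, 2, 3, 4, 6, 8, 12, 16, 24, 32, 48, 64, 96, 192.
Repeated squaring: 75^1 ≡ 75, 75^2 ≡ 28, 75^4 ≡ 12, 75^8 ≡ 144, 75^16 ≡ 85, 75^32 ≡ 84, 75^64 ≡ 108, 75^128 ≡ 84 (mod 193).
Test 75^d mod 193 for each divisor d in increasing order:
75^1 ≡ 75
75^2 ≡ 28
75^3 = 75^2·75^1 ≡ 170
75^4 ≡ 12
75^6 = 75^4·75^2 ≡ 143
75^8 ≡ 144
75^12 = 75^8·75^4 ≡ 184
75^16 ≡ 85
75^24 = 75^16·75^8 ≡ 81
75^32 ≡ 84
75^48 = 75^32·75^16 ≡ 192
75^64 ≡ 108
75^96 = 75^64·75^32 ≡ 1  ← first divisor giving 1
The order is 96.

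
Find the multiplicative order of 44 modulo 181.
45

181 is prime, so ord(44) divides φ(181) = 180.
Divisors of 180: 1, 2, 3, 4, 5, 6, 9, 10, 12, 15, 18, 20, 30, 36, 45, 60, 90, 180.
Repeated squaring: 44^1 ≡ 44, 44^2 ≡ 126, 44^4 ≡ 129, 44^8 ≡ 170, 44^16 ≡ 121, 44^32 ≡ 161, 44^64 ≡ 38, 44^128 ≡ 177 (mod 181).
Test 44^d mod 181 for each divisor d in increasing order:
44^1 ≡ 44
44^2 ≡ 126
44^3 = 44^2·44^1 ≡ 114
44^4 ≡ 129
44^5 = 44^4·44^1 ≡ 65
44^6 = 44^4·44^2 ≡ 145
44^9 = 44^8·44^1 ≡ 59
44^10 = 44^8·44^2 ≡ 62
44^12 = 44^8·44^4 ≡ 29
44^15 = 44^8·44^4·44^2·44^1 ≡ 48
44^18 = 44^16·44^2 ≡ 42
44^20 = 44^16·44^4 ≡ 43
44^30 = 44^16·44^8·44^4·44^2 ≡ 132
44^36 = 44^32·44^4 ≡ 135
44^45 = 44^32·44^8·44^4·44^1 ≡ 1  ← first divisor giving 1
The order is 45.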